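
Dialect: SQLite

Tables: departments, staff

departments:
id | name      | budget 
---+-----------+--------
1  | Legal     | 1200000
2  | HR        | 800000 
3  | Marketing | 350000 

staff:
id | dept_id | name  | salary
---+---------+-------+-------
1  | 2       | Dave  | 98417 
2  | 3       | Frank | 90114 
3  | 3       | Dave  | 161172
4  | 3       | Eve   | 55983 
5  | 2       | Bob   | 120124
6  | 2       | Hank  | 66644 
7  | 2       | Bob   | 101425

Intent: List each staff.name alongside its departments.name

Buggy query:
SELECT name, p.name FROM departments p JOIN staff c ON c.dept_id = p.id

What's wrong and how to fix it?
Bug: Both tables have a 'name' column; the unqualified reference is ambiguous

Fix: Prefix ambiguous columns with the table alias

Corrected query:
SELECT c.name, p.name FROM departments p JOIN staff c ON c.dept_id = p.id

Result:
name  | name     
------+----------
Dave  | HR       
Frank | Marketing
Dave  | Marketing
Eve   | Marketing
Bob   | HR       
Hank  | HR       
Bob   | HR       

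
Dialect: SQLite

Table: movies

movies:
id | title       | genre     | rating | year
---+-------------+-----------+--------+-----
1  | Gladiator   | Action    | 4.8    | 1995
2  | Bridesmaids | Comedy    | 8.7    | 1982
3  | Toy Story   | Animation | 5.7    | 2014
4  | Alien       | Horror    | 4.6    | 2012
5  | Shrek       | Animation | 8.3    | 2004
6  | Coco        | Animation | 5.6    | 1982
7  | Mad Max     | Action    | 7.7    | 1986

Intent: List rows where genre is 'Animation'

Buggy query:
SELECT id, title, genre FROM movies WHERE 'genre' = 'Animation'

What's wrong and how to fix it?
Bug: 'genre' in single quotes is a string literal, not the column; the comparison is literal-vs-literal and never true

Fix: Reference the column as genre without single quotes

Corrected query:
SELECT id, title, genre FROM movies WHERE genre = 'Animation'

Result:
id | title     | genre    
---+-----------+----------
3  | Toy Story | Animation
5  | Shrek     | Animation
6  | Coco      | Animation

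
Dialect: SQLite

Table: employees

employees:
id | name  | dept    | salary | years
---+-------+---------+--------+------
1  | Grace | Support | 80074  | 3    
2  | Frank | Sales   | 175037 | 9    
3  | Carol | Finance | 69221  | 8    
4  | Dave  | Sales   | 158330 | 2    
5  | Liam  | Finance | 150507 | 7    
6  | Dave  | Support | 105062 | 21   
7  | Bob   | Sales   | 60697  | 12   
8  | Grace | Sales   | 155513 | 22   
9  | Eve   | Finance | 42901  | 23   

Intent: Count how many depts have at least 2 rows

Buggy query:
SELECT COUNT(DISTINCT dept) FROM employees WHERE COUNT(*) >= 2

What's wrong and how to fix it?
Bug: COUNT(*) cannot appear in WHERE; the per-group count doesn't exist yet

Fix: Use a subquery that GROUPs and filters with HAVING, then count its rows

Corrected query:
SELECT COUNT(*) FROM (SELECT dept FROM employees GROUP BY dept HAVING COUNT(*) >= 2)

Result:
COUNT(*)
--------
3       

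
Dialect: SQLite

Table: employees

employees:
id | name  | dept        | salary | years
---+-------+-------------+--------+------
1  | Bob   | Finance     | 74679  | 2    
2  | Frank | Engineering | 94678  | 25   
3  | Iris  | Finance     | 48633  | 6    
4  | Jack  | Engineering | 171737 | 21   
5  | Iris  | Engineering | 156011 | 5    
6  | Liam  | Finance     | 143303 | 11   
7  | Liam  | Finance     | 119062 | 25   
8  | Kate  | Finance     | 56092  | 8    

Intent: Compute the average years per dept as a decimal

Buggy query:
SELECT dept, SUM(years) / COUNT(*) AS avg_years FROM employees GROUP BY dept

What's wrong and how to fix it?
Bug: SUM(years) and COUNT(*) are both integers; the division truncates the fractional part

Fix: Cast one side to REAL so the division keeps the fractional part

Corrected query:
SELECT dept, SUM(years) * 1.0 / COUNT(*) AS avg_years FROM employees GROUP BY dept

Result:
dept        | avg_years
------------+----------
Engineering | 17       
Finance     | 10.4     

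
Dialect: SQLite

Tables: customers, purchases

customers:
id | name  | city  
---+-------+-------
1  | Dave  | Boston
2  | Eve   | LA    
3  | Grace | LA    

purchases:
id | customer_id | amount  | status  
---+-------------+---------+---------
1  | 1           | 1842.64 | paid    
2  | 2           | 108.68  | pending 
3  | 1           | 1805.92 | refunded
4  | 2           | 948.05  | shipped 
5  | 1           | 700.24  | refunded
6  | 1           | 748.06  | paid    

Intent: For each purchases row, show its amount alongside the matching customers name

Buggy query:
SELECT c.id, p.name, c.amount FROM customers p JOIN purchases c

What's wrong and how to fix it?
Bug: Missing join condition: each purchases row is matched to all customers rows instead of just its own

Fix: Specify the join condition linking the foreign key to the parent id

Corrected query:
SELECT c.id, p.name, c.amount FROM customers p JOIN purchases c ON c.customer_id = p.id

Result:
id | name | amount 
---+------+--------
1  | Dave | 1842.64
2  | Eve  | 108.68 
3  | Dave | 1805.92
4  | Eve  | 948.05 
5  | Dave | 700.24 
6  | Dave | 748.06 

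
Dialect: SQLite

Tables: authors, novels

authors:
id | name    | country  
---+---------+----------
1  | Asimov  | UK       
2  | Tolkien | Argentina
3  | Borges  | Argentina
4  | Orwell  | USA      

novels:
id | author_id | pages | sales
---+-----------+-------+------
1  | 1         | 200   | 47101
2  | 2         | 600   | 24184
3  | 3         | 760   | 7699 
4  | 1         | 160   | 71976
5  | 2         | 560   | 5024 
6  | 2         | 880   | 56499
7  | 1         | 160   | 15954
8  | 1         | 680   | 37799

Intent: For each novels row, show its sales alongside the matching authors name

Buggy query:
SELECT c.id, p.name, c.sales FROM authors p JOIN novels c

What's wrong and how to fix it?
Bug: Missing join condition: each novels row is matched to all authors rows instead of just its own

Fix: Add ON c.author_id = p.id to the JOIN

Corrected query:
SELECT c.id, p.name, c.sales FROM authors p JOIN novels c ON c.author_id = p.id

Result:
id | name    | sales
---+---------+------
1  | Asimov  | 47101
2  | Tolkien | 24184
3  | Borges  | 7699 
4  | Asimov  | 71976
5  | Tolkien | 5024 
6  | Tolkien | 56499
7  | Asimov  | 15954
8  | Asimov  | 37799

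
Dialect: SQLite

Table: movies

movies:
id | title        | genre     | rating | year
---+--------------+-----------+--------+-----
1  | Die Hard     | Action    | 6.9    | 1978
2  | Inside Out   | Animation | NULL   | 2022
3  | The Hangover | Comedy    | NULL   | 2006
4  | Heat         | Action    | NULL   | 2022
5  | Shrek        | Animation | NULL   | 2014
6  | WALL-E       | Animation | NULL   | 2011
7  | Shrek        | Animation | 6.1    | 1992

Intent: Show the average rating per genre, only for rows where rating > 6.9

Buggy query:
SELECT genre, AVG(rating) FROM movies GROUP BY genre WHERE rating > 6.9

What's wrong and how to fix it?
Bug: WHERE cannot follow GROUP BY

Fix: Move the WHERE clause before GROUP BY

Corrected query:
SELECT genre, AVG(rating) FROM movies WHERE rating > 6.9 GROUP BY genre

Result:
(no rows)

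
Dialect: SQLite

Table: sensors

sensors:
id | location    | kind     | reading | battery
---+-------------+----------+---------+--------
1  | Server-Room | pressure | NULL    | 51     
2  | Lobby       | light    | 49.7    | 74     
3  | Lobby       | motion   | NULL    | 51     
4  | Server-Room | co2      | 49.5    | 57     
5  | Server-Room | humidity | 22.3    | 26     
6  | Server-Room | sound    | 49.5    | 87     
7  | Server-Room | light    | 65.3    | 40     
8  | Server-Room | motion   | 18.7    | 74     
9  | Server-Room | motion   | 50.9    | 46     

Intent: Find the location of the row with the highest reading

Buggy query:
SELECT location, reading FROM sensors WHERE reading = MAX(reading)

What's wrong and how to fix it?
Bug: MAX(reading) is an aggregate and cannot be used directly in WHERE

Fix: Use a subquery: WHERE reading = (SELECT MAX(reading) FROM sensors)

Corrected query:
SELECT location, reading FROM sensors WHERE reading = (SELECT MAX(reading) FROM sensors)

Result:
location    | reading
------------+--------
Server-Room | 65.3   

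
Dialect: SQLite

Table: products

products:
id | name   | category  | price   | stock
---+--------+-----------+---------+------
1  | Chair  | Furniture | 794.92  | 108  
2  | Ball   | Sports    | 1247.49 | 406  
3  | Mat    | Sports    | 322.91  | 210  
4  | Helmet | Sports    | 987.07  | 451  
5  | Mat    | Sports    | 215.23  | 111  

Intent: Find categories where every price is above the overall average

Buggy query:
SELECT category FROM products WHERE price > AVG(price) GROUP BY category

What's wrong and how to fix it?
Bug: AVG() is an aggregate; it can't sit directly in WHERE

Fix: Use a subquery for AVG and a HAVING MIN(...) filter so the condition holds for every row in the group

Corrected query:
SELECT category FROM products GROUP BY category HAVING MIN(price) > (SELECT AVG(price) FROM products)

Result:
category 
---------
Furniture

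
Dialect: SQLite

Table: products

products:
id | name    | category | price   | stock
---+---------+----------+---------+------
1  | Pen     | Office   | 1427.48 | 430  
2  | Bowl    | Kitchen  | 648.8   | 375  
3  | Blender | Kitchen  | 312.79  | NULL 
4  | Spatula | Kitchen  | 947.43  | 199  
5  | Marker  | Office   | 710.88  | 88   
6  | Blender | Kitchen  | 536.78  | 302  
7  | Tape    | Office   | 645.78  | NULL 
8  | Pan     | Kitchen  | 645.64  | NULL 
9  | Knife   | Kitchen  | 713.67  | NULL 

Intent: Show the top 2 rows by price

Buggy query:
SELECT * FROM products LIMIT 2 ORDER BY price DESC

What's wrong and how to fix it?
Bug: LIMIT must come after ORDER BY

Fix: Swap the clauses: ORDER BY first, then LIMIT

Corrected query:
SELECT * FROM products ORDER BY price DESC LIMIT 2

Result:
id | name    | category | price   | stock
---+---------+----------+---------+------
1  | Pen     | Office   | 1427.48 | 430  
4  | Spatula | Kitchen  | 947.43  | 199  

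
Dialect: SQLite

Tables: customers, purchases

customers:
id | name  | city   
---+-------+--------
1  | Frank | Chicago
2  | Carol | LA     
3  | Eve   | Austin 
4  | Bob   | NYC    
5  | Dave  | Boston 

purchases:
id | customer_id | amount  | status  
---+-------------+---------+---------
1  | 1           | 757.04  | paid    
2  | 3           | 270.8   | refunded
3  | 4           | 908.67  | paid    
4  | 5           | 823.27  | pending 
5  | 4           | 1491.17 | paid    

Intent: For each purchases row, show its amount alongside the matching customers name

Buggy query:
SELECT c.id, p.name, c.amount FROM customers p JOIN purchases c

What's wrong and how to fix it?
Bug: Missing join condition: each purchases row is matched to all customers rows instead of just its own

Fix: Add ON c.customer_id = p.id to the JOIN

Corrected query:
SELECT c.id, p.name, c.amount FROM customers p JOIN purchases c ON c.customer_id = p.id

Result:
id | name  | amount 
---+-------+--------
1  | Frank | 757.04 
2  | Eve   | 270.8  
3  | Bob   | 908.67 
4  | Dave  | 823.27 
5  | Bob   | 1491.17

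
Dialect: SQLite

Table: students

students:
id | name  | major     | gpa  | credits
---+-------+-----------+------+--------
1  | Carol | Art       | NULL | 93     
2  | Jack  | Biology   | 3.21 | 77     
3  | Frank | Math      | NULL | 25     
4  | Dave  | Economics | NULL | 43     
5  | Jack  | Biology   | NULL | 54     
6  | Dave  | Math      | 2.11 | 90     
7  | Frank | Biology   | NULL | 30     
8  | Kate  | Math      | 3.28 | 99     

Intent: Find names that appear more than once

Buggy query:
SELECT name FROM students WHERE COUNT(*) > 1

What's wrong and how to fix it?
Bug: WHERE can't reference COUNT(*); aggregates are computed after WHERE

Fix: Group first, then use HAVING for the count condition

Corrected query:
SELECT name FROM students GROUP BY name HAVING COUNT(*) > 1

Result:
name 
-----
Dave 
Frank
Jack 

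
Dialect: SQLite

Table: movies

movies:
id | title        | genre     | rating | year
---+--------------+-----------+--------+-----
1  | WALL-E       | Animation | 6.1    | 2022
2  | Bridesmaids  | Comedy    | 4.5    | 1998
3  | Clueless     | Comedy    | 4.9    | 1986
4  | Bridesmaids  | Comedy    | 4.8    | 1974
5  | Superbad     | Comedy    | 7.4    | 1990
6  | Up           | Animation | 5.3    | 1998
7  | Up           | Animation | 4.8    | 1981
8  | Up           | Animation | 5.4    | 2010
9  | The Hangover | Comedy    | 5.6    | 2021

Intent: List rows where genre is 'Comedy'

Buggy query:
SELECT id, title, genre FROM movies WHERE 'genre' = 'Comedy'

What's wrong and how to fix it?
Bug: Single quotes denote string literals in SQL; the column name is being compared as a constant string

Fix: Reference the column as genre without single quotes

Corrected query:
SELECT id, title, genre FROM movies WHERE genre = 'Comedy'

Result:
id | title        | genre 
---+--------------+-------
2  | Bridesmaids  | Comedy
3  | Clueless     | Comedy
4  | Bridesmaids  | Comedy
5  | Superbad     | Comedy
9  | The Hangover | Comedy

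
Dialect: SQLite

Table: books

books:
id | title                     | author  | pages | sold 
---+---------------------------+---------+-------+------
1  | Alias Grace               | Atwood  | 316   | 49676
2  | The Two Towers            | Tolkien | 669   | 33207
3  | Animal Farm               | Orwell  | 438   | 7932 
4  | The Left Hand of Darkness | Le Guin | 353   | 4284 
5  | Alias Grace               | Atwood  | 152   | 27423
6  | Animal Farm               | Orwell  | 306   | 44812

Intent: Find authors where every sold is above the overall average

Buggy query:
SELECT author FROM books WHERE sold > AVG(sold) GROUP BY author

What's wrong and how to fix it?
Bug: WHERE evaluates per row before aggregation, so AVG() is unavailable

Fix: Compute the overall average in a scalar subquery and compare each group's MIN against it in HAVING

Corrected query:
SELECT author FROM books GROUP BY author HAVING MIN(sold) > (SELECT AVG(sold) FROM books)

Result:
author 
-------
Tolkien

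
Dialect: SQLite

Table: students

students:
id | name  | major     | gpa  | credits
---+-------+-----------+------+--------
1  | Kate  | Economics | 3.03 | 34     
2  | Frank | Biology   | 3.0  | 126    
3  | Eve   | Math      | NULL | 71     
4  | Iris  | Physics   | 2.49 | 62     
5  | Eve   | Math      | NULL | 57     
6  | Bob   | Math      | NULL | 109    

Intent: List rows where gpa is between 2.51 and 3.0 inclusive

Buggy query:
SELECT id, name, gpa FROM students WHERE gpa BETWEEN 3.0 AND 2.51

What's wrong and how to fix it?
Bug: The bounds are reversed; BETWEEN a AND b requires a <= b to match anything

Fix: Write BETWEEN 2.51 AND 3.0

Corrected query:
SELECT id, name, gpa FROM students WHERE gpa BETWEEN 2.51 AND 3.0

Result:
id | name  | gpa
---+-------+----
2  | Frank | 3  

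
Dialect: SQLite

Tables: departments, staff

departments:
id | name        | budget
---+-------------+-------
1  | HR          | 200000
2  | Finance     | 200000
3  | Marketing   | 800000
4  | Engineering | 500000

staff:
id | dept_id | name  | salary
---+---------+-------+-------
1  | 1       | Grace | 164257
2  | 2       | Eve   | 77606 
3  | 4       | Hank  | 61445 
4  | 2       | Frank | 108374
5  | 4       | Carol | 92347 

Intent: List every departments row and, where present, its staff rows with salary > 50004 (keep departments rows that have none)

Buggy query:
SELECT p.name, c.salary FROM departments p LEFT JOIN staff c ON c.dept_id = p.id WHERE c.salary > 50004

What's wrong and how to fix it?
Bug: A WHERE condition on the right-hand table after LEFT JOIN drops unmatched parents

Fix: Put 'c.salary > 50004' in the JOIN's ON clause instead of WHERE

Corrected query:
SELECT p.name, c.salary FROM departments p LEFT JOIN staff c ON c.dept_id = p.id AND c.salary > 50004

Result:
name        | salary
------------+-------
HR          | 164257
Finance     | 77606 
Finance     | 108374
Marketing   | NULL  
Engineering | 61445 
Engineering | 92347 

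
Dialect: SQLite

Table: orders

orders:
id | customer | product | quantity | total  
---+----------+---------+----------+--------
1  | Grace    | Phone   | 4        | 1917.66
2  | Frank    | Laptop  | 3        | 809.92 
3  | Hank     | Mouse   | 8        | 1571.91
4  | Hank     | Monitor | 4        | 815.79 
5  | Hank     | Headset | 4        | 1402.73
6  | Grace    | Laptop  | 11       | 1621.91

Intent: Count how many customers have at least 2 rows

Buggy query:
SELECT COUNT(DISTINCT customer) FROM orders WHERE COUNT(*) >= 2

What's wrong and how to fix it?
Bug: WHERE filters individual rows, not groups, so a group-level COUNT is invalid there

Fix: Use a subquery that GROUPs and filters with HAVING, then count its rows

Corrected query:
SELECT COUNT(*) FROM (SELECT customer FROM orders GROUP BY customer HAVING COUNT(*) >= 2)

Result:
COUNT(*)
--------
2       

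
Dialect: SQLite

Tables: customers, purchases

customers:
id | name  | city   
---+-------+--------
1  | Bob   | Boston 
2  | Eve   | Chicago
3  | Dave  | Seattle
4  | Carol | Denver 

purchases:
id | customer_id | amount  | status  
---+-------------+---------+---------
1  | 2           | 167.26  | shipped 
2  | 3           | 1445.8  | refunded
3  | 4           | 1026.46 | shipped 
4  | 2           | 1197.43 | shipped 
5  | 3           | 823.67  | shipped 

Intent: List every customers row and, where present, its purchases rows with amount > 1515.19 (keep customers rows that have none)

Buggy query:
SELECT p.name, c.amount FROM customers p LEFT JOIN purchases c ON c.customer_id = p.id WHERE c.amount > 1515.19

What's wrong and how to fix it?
Bug: A WHERE condition on the right-hand table after LEFT JOIN drops unmatched parents

Fix: Put 'c.amount > 1515.19' in the JOIN's ON clause instead of WHERE

Corrected query:
SELECT p.name, c.amount FROM customers p LEFT JOIN purchases c ON c.customer_id = p.id AND c.amount > 1515.19

Result:
name  | amount
------+-------
Bob   | NULL  
Eve   | NULL  
Dave  | NULL  
Carol | NULL  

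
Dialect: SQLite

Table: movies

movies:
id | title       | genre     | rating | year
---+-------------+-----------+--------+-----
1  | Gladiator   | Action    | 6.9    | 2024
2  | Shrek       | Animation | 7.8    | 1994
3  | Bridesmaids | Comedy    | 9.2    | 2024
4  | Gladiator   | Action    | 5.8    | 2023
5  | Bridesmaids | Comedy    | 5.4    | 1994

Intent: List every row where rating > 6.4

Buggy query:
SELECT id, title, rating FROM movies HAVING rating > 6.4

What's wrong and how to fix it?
Bug: HAVING filters the output of aggregation, but this query has no GROUP BY and no aggregate functions, so SQLite rejects it (HAVING clause on a non-aggregate query); the condition here is per row

Fix: Replace HAVING with WHERE since the condition applies to individual rows

Corrected query:
SELECT id, title, rating FROM movies WHERE rating > 6.4

Result:
id | title       | rating
---+-------------+-------
1  | Gladiator   | 6.9   
2  | Shrek       | 7.8   
3  | Bridesmaids | 9.2   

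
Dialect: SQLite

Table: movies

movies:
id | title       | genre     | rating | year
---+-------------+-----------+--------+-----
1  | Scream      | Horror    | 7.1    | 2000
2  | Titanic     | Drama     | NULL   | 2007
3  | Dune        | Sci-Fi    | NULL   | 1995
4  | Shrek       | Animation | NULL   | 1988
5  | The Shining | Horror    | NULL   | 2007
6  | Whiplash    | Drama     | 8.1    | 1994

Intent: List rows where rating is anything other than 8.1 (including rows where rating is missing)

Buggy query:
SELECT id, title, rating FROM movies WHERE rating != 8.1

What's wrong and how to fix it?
Bug: 'rating != 8.1' is unknown when rating is NULL, so NULL rows are silently excluded

Fix: Handle NULL separately with IS NULL alongside the inequality

Corrected query:
SELECT id, title, rating FROM movies WHERE rating != 8.1 OR rating IS NULL

Result:
id | title       | rating
---+-------------+-------
1  | Scream      | 7.1   
2  | Titanic     | NULL  
3  | Dune        | NULL  
4  | Shrek       | NULL  
5  | The Shining | NULL  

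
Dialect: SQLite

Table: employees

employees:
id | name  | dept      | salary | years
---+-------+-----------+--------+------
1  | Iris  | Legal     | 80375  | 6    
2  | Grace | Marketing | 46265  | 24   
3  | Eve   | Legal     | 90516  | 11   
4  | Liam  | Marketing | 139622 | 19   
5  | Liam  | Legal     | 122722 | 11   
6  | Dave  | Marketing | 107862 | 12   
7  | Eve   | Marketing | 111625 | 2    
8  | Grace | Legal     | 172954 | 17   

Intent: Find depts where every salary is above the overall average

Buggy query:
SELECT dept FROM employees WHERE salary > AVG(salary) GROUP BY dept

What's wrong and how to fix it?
Bug: AVG() is an aggregate; it can't sit directly in WHERE

Fix: Use a subquery for AVG and a HAVING MIN(...) filter so the condition holds for every row in the group

Corrected query:
SELECT dept FROM employees GROUP BY dept HAVING MIN(salary) > (SELECT AVG(salary) FROM employees)

Result:
(no rows)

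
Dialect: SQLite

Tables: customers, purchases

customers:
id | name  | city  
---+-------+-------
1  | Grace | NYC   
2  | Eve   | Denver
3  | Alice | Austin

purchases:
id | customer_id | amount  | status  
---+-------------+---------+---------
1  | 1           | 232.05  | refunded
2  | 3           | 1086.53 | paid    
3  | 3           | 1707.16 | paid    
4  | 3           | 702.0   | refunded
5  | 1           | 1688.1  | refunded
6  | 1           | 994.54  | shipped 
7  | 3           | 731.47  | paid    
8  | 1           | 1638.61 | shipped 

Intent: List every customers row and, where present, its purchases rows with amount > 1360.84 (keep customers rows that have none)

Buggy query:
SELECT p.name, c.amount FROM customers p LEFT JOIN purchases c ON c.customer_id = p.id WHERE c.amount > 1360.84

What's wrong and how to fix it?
Bug: A WHERE condition on the right-hand table after LEFT JOIN drops unmatched parents

Fix: Move the right-table condition into the ON clause so unmatched parents are kept

Corrected query:
SELECT p.name, c.amount FROM customers p LEFT JOIN purchases c ON c.customer_id = p.id AND c.amount > 1360.84

Result:
name  | amount 
------+--------
Grace | 1638.61
Grace | 1688.1 
Eve   | NULL   
Alice | 1707.16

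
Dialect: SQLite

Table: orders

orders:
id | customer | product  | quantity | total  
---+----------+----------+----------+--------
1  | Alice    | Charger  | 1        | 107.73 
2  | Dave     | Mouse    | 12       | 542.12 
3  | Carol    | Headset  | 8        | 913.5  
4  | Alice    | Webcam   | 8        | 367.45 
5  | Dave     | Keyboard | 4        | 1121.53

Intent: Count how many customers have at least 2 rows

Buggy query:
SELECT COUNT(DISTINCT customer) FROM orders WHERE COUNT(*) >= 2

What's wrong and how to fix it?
Bug: COUNT(*) cannot appear in WHERE; the per-group count doesn't exist yet

Fix: Use a subquery that GROUPs and filters with HAVING, then count its rows

Corrected query:
SELECT COUNT(*) FROM (SELECT customer FROM orders GROUP BY customer HAVING COUNT(*) >= 2)

Result:
COUNT(*)
--------
2       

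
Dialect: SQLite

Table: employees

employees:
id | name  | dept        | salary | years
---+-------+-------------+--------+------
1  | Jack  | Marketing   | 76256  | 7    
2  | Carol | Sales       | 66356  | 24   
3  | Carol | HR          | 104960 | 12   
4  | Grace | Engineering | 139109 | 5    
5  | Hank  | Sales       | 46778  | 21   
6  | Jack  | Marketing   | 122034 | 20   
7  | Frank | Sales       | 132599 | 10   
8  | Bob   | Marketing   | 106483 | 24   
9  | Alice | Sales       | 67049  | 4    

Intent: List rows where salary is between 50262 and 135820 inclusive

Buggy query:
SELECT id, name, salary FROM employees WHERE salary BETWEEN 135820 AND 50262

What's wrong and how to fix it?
Bug: The bounds are reversed; BETWEEN a AND b requires a <= b to match anything

Fix: Write BETWEEN 50262 AND 135820

Corrected query:
SELECT id, name, salary FROM employees WHERE salary BETWEEN 50262 AND 135820

Result:
id | name  | salary
---+-------+-------
1  | Jack  | 76256 
2  | Carol | 66356 
3  | Carol | 104960
6  | Jack  | 122034
7  | Frank | 132599
8  | Bob   | 106483
9  | Alice | 67049 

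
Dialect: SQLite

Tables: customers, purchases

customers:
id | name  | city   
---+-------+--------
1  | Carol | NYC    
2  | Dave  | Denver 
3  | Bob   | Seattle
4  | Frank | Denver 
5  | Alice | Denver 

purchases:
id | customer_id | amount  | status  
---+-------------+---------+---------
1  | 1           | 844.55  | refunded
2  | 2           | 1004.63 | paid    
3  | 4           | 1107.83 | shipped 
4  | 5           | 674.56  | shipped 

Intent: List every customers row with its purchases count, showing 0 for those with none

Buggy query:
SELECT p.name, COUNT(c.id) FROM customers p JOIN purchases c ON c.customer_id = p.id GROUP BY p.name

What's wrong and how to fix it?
Bug: An inner join excludes parents with zero children

Fix: Use LEFT JOIN so parents without children still appear (COUNT(c.id) gives 0)

Corrected query:
SELECT p.name, COUNT(c.id) FROM customers p LEFT JOIN purchases c ON c.customer_id = p.id GROUP BY p.name

Result:
name  | COUNT(c.id)
------+------------
Alice | 1          
Bob   | 0          
Carol | 1          
Dave  | 1          
Frank | 1          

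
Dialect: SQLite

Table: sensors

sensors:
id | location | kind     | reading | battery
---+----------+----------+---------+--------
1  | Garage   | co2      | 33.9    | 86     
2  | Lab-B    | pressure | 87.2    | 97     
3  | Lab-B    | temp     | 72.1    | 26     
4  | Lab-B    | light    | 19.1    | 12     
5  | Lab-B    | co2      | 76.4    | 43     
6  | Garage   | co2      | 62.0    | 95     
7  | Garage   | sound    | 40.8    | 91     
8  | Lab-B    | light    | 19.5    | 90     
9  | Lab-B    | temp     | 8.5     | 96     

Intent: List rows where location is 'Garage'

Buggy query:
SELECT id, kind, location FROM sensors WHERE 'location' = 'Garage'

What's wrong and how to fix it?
Bug: 'location' in single quotes is a string literal, not the column; the comparison is literal-vs-literal and never true

Fix: Remove the quotes around the column name (or use double quotes for an identifier)

Corrected query:
SELECT id, kind, location FROM sensors WHERE location = 'Garage'

Result:
id | kind  | location
---+-------+---------
1  | co2   | Garage  
6  | co2   | Garage  
7  | sound | Garage  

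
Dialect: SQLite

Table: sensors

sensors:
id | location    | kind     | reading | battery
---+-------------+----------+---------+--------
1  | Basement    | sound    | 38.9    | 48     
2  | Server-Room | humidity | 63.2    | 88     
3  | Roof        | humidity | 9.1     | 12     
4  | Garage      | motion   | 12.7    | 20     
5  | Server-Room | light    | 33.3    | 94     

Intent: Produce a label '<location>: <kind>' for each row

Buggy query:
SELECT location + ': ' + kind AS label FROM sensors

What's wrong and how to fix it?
Bug: SQLite uses || for string concatenation; + coerces text to numbers (yielding 0)

Fix: Use the || operator for string concatenation

Corrected query:
SELECT location || ': ' || kind AS label FROM sensors

Result:
label                
---------------------
Basement: sound      
Server-Room: humidity
Roof: humidity       
Garage: motion       
Server-Room: light   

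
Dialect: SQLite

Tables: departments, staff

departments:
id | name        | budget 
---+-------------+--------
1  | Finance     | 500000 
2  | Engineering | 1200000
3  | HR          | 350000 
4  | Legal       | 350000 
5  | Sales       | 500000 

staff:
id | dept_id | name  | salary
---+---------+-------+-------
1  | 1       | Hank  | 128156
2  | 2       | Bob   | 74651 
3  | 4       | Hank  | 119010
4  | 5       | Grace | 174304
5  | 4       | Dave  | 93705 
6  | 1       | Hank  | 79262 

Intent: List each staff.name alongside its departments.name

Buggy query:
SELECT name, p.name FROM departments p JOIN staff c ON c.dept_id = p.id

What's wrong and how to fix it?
Bug: 'name' exists in both joined tables, so the database can't tell which one is meant

Fix: Prefix ambiguous columns with the table alias

Corrected query:
SELECT c.name, p.name FROM departments p JOIN staff c ON c.dept_id = p.id

Result:
name  | name       
------+------------
Hank  | Finance    
Bob   | Engineering
Hank  | Legal      
Grace | Sales      
Dave  | Legal      
Hank  | Finance    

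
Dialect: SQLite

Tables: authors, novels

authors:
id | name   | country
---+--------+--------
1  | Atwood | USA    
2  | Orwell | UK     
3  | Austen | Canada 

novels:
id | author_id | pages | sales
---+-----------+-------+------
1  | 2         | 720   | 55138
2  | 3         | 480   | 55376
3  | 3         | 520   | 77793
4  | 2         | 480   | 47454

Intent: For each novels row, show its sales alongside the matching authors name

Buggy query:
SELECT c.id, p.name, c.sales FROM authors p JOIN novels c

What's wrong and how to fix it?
Bug: JOIN with no ON clause produces a cartesian product; every novels row pairs with every authors row

Fix: Specify the join condition linking the foreign key to the parent id

Corrected query:
SELECT c.id, p.name, c.sales FROM authors p JOIN novels c ON c.author_id = p.id

Result:
id | name   | sales
---+--------+------
1  | Orwell | 55138
2  | Austen | 55376
3  | Austen | 77793
4  | Orwell | 47454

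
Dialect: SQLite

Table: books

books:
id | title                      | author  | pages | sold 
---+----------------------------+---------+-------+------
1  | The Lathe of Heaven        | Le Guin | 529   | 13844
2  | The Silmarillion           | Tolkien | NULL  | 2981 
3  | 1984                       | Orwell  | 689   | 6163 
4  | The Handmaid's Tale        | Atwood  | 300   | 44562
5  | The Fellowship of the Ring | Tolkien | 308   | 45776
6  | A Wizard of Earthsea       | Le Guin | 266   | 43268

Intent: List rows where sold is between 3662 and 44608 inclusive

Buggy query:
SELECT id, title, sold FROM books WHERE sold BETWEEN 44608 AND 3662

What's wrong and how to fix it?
Bug: BETWEEN expects the lower bound first; with 44608 AND 3662 the range is empty

Fix: Write BETWEEN 3662 AND 44608

Corrected query:
SELECT id, title, sold FROM books WHERE sold BETWEEN 3662 AND 44608

Result:
id | title                | sold 
---+----------------------+------
1  | The Lathe of Heaven  | 13844
3  | 1984                 | 6163 
4  | The Handmaid's Tale  | 44562
6  | A Wizard of Earthsea | 43268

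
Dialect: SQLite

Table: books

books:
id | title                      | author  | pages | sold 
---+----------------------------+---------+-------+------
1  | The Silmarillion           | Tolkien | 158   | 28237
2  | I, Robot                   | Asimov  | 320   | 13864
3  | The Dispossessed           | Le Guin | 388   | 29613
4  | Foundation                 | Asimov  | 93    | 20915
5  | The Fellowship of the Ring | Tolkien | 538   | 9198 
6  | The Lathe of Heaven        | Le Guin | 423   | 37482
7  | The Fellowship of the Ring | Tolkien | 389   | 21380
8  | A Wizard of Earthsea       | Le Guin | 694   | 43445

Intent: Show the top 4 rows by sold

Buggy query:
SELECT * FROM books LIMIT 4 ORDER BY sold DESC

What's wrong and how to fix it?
Bug: ORDER BY cannot follow LIMIT; LIMIT is the final clause

Fix: Swap the clauses: ORDER BY first, then LIMIT

Corrected query:
SELECT * FROM books ORDER BY sold DESC LIMIT 4

Result:
id | title                | author  | pages | sold 
---+----------------------+---------+-------+------
8  | A Wizard of Earthsea | Le Guin | 694   | 43445
6  | The Lathe of Heaven  | Le Guin | 423   | 37482
3  | The Dispossessed     | Le Guin | 388   | 29613
1  | The Silmarillion     | Tolkien | 158   | 28237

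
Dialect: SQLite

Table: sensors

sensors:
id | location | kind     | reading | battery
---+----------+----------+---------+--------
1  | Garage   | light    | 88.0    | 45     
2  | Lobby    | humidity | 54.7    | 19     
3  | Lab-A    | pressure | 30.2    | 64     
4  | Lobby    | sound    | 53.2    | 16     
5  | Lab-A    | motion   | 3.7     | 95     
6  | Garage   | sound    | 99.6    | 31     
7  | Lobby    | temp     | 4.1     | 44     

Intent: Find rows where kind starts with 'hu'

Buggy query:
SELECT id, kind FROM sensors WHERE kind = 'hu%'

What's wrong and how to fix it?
Bug: Wildcards only work with LIKE; '=' treats '%' as a literal character

Fix: Replace '=' with LIKE so 'hu%' is treated as a pattern

Corrected query:
SELECT id, kind FROM sensors WHERE kind LIKE 'hu%'

Result:
id | kind    
---+---------
2  | humidity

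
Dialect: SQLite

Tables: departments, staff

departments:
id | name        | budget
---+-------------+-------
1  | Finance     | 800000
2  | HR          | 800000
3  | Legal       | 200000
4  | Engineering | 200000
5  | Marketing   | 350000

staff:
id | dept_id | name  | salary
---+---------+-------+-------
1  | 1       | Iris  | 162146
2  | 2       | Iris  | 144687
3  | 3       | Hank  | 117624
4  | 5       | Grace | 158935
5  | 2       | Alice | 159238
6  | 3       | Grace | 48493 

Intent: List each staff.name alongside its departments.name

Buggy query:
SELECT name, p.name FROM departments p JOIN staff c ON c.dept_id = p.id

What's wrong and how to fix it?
Bug: 'name' exists in both joined tables, so the database can't tell which one is meant

Fix: Prefix ambiguous columns with the table alias

Corrected query:
SELECT c.name, p.name FROM departments p JOIN staff c ON c.dept_id = p.id

Result:
name  | name     
------+----------
Iris  | Finance  
Iris  | HR       
Hank  | Legal    
Grace | Marketing
Alice | HR       
Grace | Legal    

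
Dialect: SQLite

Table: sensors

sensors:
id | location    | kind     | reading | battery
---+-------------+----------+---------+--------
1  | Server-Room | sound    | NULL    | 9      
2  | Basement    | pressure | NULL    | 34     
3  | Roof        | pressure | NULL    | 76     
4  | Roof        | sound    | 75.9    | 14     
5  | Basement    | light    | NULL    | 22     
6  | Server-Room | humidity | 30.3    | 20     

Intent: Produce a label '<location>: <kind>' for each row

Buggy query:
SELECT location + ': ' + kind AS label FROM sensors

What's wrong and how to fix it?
Bug: '+' is numeric addition; on text columns SQLite converts them to 0 instead of concatenating

Fix: Use the || operator for string concatenation

Corrected query:
SELECT location || ': ' || kind AS label FROM sensors

Result:
label                
---------------------
Server-Room: sound   
Basement: pressure   
Roof: pressure       
Roof: sound          
Basement: light      
Server-Room: humidity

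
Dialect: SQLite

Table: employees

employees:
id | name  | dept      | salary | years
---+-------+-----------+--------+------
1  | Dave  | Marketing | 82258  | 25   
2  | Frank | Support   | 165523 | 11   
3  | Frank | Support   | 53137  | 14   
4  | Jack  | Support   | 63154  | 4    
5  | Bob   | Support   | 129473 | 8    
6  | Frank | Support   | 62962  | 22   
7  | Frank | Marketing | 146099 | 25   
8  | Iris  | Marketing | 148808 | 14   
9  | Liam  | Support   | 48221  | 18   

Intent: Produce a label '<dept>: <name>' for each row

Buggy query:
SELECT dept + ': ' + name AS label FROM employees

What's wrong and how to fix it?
Bug: SQLite uses || for string concatenation; + coerces text to numbers (yielding 0)

Fix: Use the || operator for string concatenation

Corrected query:
SELECT dept || ': ' || name AS label FROM employees

Result:
label           
----------------
Marketing: Dave 
Support: Frank  
Support: Frank  
Support: Jack   
Support: Bob    
Support: Frank  
Marketing: Frank
Marketing: Iris 
Support: Liam   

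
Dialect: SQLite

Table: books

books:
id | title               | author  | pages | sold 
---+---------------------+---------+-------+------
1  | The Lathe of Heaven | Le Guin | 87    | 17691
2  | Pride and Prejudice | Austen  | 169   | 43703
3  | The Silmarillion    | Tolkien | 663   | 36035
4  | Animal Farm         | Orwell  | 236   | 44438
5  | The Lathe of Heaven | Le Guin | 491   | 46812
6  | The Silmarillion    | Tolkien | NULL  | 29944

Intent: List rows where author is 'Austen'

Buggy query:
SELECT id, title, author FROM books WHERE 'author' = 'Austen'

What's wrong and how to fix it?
Bug: 'author' in single quotes is a string literal, not the column; the comparison is literal-vs-literal and never true

Fix: Remove the quotes around the column name (or use double quotes for an identifier)

Corrected query:
SELECT id, title, author FROM books WHERE author = 'Austen'

Result:
id | title               | author
---+---------------------+-------
2  | Pride and Prejudice | Austen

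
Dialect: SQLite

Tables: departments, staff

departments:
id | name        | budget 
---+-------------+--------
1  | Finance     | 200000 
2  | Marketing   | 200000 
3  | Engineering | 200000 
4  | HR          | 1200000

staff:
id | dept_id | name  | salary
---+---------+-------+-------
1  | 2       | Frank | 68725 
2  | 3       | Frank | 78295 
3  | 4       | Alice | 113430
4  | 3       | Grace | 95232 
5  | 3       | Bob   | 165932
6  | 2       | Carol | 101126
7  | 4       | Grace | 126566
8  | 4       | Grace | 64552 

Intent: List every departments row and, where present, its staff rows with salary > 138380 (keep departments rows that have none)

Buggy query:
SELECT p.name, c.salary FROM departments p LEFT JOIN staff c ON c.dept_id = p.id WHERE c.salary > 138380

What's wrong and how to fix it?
Bug: A WHERE condition on the right-hand table after LEFT JOIN drops unmatched parents

Fix: Put 'c.salary > 138380' in the JOIN's ON clause instead of WHERE

Corrected query:
SELECT p.name, c.salary FROM departments p LEFT JOIN staff c ON c.dept_id = p.id AND c.salary > 138380

Result:
name        | salary
------------+-------
Finance     | NULL  
Marketing   | NULL  
Engineering | 165932
HR          | NULL  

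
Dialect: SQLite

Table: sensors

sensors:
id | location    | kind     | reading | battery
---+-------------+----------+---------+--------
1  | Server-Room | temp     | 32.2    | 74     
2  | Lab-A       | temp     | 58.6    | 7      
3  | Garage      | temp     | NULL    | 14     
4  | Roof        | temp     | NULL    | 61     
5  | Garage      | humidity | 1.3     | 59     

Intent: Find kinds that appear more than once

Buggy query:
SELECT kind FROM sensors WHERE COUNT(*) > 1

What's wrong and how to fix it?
Bug: WHERE can't reference COUNT(*); aggregates are computed after WHERE

Fix: GROUP BY kind, then filter groups with HAVING COUNT(*) > 1

Corrected query:
SELECT kind FROM sensors GROUP BY kind HAVING COUNT(*) > 1

Result:
kind
----
temp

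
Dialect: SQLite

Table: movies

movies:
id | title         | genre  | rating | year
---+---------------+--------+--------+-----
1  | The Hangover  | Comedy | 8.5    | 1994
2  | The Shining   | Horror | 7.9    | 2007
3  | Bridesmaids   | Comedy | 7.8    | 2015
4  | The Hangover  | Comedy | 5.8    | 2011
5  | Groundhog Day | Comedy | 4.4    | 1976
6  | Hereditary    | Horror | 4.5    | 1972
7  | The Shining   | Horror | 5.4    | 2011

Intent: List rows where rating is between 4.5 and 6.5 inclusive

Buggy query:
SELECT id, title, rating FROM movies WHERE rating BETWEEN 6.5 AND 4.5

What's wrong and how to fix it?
Bug: BETWEEN expects the lower bound first; with 6.5 AND 4.5 the range is empty

Fix: Write BETWEEN 4.5 AND 6.5

Corrected query:
SELECT id, title, rating FROM movies WHERE rating BETWEEN 4.5 AND 6.5

Result:
id | title        | rating
---+--------------+-------
4  | The Hangover | 5.8   
6  | Hereditary   | 4.5   
7  | The Shining  | 5.4   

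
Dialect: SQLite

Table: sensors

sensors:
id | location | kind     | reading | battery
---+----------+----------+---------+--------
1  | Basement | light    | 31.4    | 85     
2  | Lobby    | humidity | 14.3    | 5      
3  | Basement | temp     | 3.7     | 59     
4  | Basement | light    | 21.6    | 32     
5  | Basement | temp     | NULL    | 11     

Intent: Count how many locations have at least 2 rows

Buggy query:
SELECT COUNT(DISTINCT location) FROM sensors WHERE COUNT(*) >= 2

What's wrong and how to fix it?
Bug: WHERE filters individual rows, not groups, so a group-level COUNT is invalid there

Fix: Use a subquery that GROUPs and filters with HAVING, then count its rows

Corrected query:
SELECT COUNT(*) FROM (SELECT location FROM sensors GROUP BY location HAVING COUNT(*) >= 2)

Result:
COUNT(*)
--------
1       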